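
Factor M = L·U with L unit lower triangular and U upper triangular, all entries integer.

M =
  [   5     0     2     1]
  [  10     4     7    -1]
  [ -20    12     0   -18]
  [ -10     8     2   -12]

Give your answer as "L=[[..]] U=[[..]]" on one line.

L=[[1,0,0,0],[2,1,0,0],[-4,3,1,0],[-2,2,0,1]] U=[[5,0,2,1],[0,4,3,-3],[0,0,-1,-5],[0,0,0,-4]]

  r1 -= 2·r0 → [0,4,3,-3]
  r2 -= -4·r0 → [0,12,8,-14]
  r3 -= -2·r0 → [0,8,6,-10]
  r2 -= 3·r1 → [0,0,-1,-5]
  r3 -= 2·r1 → [0,0,0,-4]
  r3 -= 0·r2 → [0,0,0,-4]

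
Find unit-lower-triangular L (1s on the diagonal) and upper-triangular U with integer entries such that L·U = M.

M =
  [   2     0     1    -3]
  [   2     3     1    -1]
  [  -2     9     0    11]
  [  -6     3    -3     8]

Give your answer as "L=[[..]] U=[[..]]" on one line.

  r1 -= 1·r0 → [0,3,0,2]
  r2 -= -1·r0 → [0,9,1,8]
  r3 -= -3·r0 → [0,3,0,-1]
  r2 -= 3·r1 → [0,0,1,2]
  r3 -= 1·r1 → [0,0,0,-3]
  r3 -= 0·r2 → [0,0,0,-3]

L=[[1,0,0,0],[1,1,0,0],[-1,3,1,0],[-3,1,0,1]] U=[[2,0,1,-3],[0,3,0,2],[0,0,1,2],[0,0,0,-3]]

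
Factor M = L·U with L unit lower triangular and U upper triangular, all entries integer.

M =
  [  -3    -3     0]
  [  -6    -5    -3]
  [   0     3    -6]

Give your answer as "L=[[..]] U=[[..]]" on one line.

L=[[1,0,0],[2,1,0],[0,3,1]] U=[[-3,-3,0],[0,1,-3],[0,0,3]]

  R1 -= 2·R0 → [0,1,-3]
  R2 -= 0·R0 → [0,3,-6]
  R2 -= 3·R1 → [0,0,3]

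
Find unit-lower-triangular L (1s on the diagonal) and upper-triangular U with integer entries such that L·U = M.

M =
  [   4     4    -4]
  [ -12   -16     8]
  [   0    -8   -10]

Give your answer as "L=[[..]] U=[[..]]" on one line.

  r1 -= -3·r0 → [0,-4,-4]
  r2 -= 0·r0 → [0,-8,-10]
  r2 -= 2·r1 → [0,0,-2]

L=[[1,0,0],[-3,1,0],[0,2,1]] U=[[4,4,-4],[0,-4,-4],[0,0,-2]]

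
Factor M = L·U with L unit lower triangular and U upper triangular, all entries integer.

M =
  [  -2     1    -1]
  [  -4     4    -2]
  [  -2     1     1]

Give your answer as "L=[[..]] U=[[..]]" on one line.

L=[[1,0,0],[2,1,0],[1,0,1]] U=[[-2,1,-1],[0,2,0],[0,0,2]]

  r1 -= 2·r0 → [0,2,0]
  r2 -= 1·r0 → [0,0,2]
  r2 -= 0·r1 → [0,0,2]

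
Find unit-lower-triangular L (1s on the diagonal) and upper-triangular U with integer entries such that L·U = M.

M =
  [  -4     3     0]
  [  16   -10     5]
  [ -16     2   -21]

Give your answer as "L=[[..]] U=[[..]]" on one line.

L=[[1,0,0],[-4,1,0],[4,-5,1]] U=[[-4,3,0],[0,2,5],[0,0,4]]

  r1 -= -4·r0 → [0,2,5]
  r2 -= 4·r0 → [0,-10,-21]
  r2 -= -5·r1 → [0,0,4]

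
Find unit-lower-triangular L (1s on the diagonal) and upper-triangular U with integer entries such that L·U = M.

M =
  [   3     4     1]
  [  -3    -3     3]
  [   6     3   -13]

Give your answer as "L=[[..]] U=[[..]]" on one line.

  R1 -= -1·R0 → [0,1,4]
  R2 -= 2·R0 → [0,-5,-15]
  R2 -= -5·R1 → [0,0,5]

L=[[1,0,0],[-1,1,0],[2,-5,1]] U=[[3,4,1],[0,1,4],[0,0,5]]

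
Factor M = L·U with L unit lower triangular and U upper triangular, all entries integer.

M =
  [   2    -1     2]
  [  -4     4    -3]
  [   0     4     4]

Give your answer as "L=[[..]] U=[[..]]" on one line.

L=[[1,0,0],[-2,1,0],[0,2,1]] U=[[2,-1,2],[0,2,1],[0,0,2]]

  R1 -= -2·R0 → [0,2,1]
  R2 -= 0·R0 → [0,4,4]
  R2 -= 2·R1 → [0,0,2]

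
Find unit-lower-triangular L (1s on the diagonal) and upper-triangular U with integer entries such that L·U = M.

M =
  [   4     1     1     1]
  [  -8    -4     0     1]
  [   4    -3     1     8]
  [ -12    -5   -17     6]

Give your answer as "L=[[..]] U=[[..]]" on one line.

  R1 -= -2·R0 → [0,-2,2,3]
  R2 -= 1·R0 → [0,-4,0,7]
  R3 -= -3·R0 → [0,-2,-14,9]
  R2 -= 2·R1 → [0,0,-4,1]
  R3 -= 1·R1 → [0,0,-16,6]
  R3 -= 4·R2 → [0,0,0,2]

L=[[1,0,0,0],[-2,1,0,0],[1,2,1,0],[-3,1,4,1]] U=[[4,1,1,1],[0,-2,2,3],[0,0,-4,1],[0,0,0,2]]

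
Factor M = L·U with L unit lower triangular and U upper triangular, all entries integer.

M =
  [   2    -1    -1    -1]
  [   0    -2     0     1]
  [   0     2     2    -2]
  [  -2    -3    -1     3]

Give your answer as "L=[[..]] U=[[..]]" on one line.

L=[[1,0,0,0],[0,1,0,0],[0,-1,1,0],[-1,2,-1,1]] U=[[2,-1,-1,-1],[0,-2,0,1],[0,0,2,-1],[0,0,0,-1]]

  R1 -= 0·R0 → [0,-2,0,1]
  R2 -= 0·R0 → [0,2,2,-2]
  R3 -= -1·R0 → [0,-4,-2,2]
  R2 -= -1·R1 → [0,0,2,-1]
  R3 -= 2·R1 → [0,0,-2,0]
  R3 -= -1·R2 → [0,0,0,-1]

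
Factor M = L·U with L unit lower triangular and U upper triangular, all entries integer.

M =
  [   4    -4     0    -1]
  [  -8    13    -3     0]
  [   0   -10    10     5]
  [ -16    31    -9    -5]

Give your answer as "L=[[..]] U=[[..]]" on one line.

L=[[1,0,0,0],[-2,1,0,0],[0,-2,1,0],[-4,3,0,1]] U=[[4,-4,0,-1],[0,5,-3,-2],[0,0,4,1],[0,0,0,-3]]

  R1 -= -2·R0 → [0,5,-3,-2]
  R2 -= 0·R0 → [0,-10,10,5]
  R3 -= -4·R0 → [0,15,-9,-9]
  R2 -= -2·R1 → [0,0,4,1]
  R3 -= 3·R1 → [0,0,0,-3]
  R3 -= 0·R2 → [0,0,0,-3]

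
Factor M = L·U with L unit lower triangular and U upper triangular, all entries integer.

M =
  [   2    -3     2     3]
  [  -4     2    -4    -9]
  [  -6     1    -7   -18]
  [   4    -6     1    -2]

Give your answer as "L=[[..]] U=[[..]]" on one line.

L=[[1,0,0,0],[-2,1,0,0],[-3,2,1,0],[2,0,3,1]] U=[[2,-3,2,3],[0,-4,0,-3],[0,0,-1,-3],[0,0,0,1]]

  R1 -= -2·R0 → [0,-4,0,-3]
  R2 -= -3·R0 → [0,-8,-1,-9]
  R3 -= 2·R0 → [0,0,-3,-8]
  R2 -= 2·R1 → [0,0,-1,-3]
  R3 -= 0·R1 → [0,0,-3,-8]
  R3 -= 3·R2 → [0,0,0,1]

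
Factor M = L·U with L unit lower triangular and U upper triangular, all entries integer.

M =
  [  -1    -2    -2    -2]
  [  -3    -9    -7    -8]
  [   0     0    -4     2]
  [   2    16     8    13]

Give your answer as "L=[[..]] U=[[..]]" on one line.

L=[[1,0,0,0],[3,1,0,0],[0,0,1,0],[-2,-4,0,1]] U=[[-1,-2,-2,-2],[0,-3,-1,-2],[0,0,-4,2],[0,0,0,1]]

  r1 -= 3·r0 → [0,-3,-1,-2]
  r2 -= 0·r0 → [0,0,-4,2]
  r3 -= -2·r0 → [0,12,4,9]
  r2 -= 0·r1 → [0,0,-4,2]
  r3 -= -4·r1 → [0,0,0,1]
  r3 -= 0·r2 → [0,0,0,1]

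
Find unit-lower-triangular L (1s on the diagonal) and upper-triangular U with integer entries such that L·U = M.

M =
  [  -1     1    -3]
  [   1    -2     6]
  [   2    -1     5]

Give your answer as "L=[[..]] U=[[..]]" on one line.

L=[[1,0,0],[-1,1,0],[-2,-1,1]] U=[[-1,1,-3],[0,-1,3],[0,0,2]]

  row1 -= -1·row0 → [0,-1,3]
  row2 -= -2·row0 → [0,1,-1]
  row2 -= -1·row1 → [0,0,2]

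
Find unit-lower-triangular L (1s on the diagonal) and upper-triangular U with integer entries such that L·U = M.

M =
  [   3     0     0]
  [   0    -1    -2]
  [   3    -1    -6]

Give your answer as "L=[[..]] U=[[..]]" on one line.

  r1 -= 0·r0 → [0,-1,-2]
  r2 -= 1·r0 → [0,-1,-6]
  r2 -= 1·r1 → [0,0,-4]

L=[[1,0,0],[0,1,0],[1,1,1]] U=[[3,0,0],[0,-1,-2],[0,0,-4]]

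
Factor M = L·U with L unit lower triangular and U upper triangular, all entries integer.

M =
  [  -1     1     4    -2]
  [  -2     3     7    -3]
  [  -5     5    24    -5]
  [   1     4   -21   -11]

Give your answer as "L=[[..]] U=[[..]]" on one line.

L=[[1,0,0,0],[2,1,0,0],[5,0,1,0],[-1,5,-3,1]] U=[[-1,1,4,-2],[0,1,-1,1],[0,0,4,5],[0,0,0,-3]]

  R1 -= 2·R0 → [0,1,-1,1]
  R2 -= 5·R0 → [0,0,4,5]
  R3 -= -1·R0 → [0,5,-17,-13]
  R2 -= 0·R1 → [0,0,4,5]
  R3 -= 5·R1 → [0,0,-12,-18]
  R3 -= -3·R2 → [0,0,0,-3]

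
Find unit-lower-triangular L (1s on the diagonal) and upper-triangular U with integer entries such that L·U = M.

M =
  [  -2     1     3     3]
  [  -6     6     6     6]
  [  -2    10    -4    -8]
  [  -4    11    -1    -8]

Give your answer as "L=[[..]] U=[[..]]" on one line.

L=[[1,0,0,0],[3,1,0,0],[1,3,1,0],[2,3,1,1]] U=[[-2,1,3,3],[0,3,-3,-3],[0,0,2,-2],[0,0,0,-3]]

  row1 -= 3·row0 → [0,3,-3,-3]
  row2 -= 1·row0 → [0,9,-7,-11]
  row3 -= 2·row0 → [0,9,-7,-14]
  row2 -= 3·row1 → [0,0,2,-2]
  row3 -= 3·row1 → [0,0,2,-5]
  row3 -= 1·row2 → [0,0,0,-3]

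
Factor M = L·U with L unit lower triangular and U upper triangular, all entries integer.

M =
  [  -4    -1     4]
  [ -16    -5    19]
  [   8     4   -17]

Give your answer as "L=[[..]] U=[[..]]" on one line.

  R1 -= 4·R0 → [0,-1,3]
  R2 -= -2·R0 → [0,2,-9]
  R2 -= -2·R1 → [0,0,-3]

L=[[1,0,0],[4,1,0],[-2,-2,1]] U=[[-4,-1,4],[0,-1,3],[0,0,-3]]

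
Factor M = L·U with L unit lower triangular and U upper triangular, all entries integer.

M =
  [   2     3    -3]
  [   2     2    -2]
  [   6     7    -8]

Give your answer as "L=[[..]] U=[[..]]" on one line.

  R1 -= 1·R0 → [0,-1,1]
  R2 -= 3·R0 → [0,-2,1]
  R2 -= 2·R1 → [0,0,-1]

L=[[1,0,0],[1,1,0],[3,2,1]] U=[[2,3,-3],[0,-1,1],[0,0,-1]]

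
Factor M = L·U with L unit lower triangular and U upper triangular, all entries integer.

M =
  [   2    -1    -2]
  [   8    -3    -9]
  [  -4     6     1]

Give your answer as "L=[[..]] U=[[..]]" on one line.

L=[[1,0,0],[4,1,0],[-2,4,1]] U=[[2,-1,-2],[0,1,-1],[0,0,1]]

  R1 -= 4·R0 → [0,1,-1]
  R2 -= -2·R0 → [0,4,-3]
  R2 -= 4·R1 → [0,0,1]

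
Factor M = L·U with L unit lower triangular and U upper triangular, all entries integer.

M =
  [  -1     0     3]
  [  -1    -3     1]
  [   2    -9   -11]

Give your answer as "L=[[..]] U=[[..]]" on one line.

  r1 -= 1·r0 → [0,-3,-2]
  r2 -= -2·r0 → [0,-9,-5]
  r2 -= 3·r1 → [0,0,1]

L=[[1,0,0],[1,1,0],[-2,3,1]] U=[[-1,0,3],[0,-3,-2],[0,0,1]]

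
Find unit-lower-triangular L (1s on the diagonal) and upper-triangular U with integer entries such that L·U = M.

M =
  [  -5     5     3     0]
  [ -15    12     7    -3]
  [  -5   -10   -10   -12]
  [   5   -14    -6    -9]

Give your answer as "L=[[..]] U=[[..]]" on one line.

L=[[1,0,0,0],[3,1,0,0],[1,5,1,0],[-1,3,-1,1]] U=[[-5,5,3,0],[0,-3,-2,-3],[0,0,-3,3],[0,0,0,3]]

  row1 -= 3·row0 → [0,-3,-2,-3]
  row2 -= 1·row0 → [0,-15,-13,-12]
  row3 -= -1·row0 → [0,-9,-3,-9]
  row2 -= 5·row1 → [0,0,-3,3]
  row3 -= 3·row1 → [0,0,3,0]
  row3 -= -1·row2 → [0,0,0,3]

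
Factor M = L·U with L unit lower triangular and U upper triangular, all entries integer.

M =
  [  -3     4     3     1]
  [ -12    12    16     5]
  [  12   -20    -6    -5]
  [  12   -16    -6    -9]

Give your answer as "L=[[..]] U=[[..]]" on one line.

  row1 -= 4·row0 → [0,-4,4,1]
  row2 -= -4·row0 → [0,-4,6,-1]
  row3 -= -4·row0 → [0,0,6,-5]
  row2 -= 1·row1 → [0,0,2,-2]
  row3 -= 0·row1 → [0,0,6,-5]
  row3 -= 3·row2 → [0,0,0,1]

L=[[1,0,0,0],[4,1,0,0],[-4,1,1,0],[-4,0,3,1]] U=[[-3,4,3,1],[0,-4,4,1],[0,0,2,-2],[0,0,0,1]]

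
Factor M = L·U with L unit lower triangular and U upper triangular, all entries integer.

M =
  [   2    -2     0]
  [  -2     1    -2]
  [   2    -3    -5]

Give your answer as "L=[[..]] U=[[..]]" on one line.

L=[[1,0,0],[-1,1,0],[1,1,1]] U=[[2,-2,0],[0,-1,-2],[0,0,-3]]

  row1 -= -1·row0 → [0,-1,-2]
  row2 -= 1·row0 → [0,-1,-5]
  row2 -= 1·row1 → [0,0,-3]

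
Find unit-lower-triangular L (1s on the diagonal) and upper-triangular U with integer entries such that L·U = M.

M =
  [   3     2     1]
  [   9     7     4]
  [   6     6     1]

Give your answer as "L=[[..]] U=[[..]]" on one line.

L=[[1,0,0],[3,1,0],[2,2,1]] U=[[3,2,1],[0,1,1],[0,0,-3]]

  R1 -= 3·R0 → [0,1,1]
  R2 -= 2·R0 → [0,2,-1]
  R2 -= 2·R1 → [0,0,-3]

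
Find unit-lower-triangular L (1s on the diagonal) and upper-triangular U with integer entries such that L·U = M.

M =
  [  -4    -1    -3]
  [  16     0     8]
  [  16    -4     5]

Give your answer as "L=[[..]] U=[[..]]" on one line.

L=[[1,0,0],[-4,1,0],[-4,2,1]] U=[[-4,-1,-3],[0,-4,-4],[0,0,1]]

  R1 -= -4·R0 → [0,-4,-4]
  R2 -= -4·R0 → [0,-8,-7]
  R2 -= 2·R1 → [0,0,1]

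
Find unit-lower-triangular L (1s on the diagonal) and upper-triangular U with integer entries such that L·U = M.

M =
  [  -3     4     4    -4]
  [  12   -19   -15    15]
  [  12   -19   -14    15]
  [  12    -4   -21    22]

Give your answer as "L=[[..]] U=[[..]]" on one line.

  R1 -= -4·R0 → [0,-3,1,-1]
  R2 -= -4·R0 → [0,-3,2,-1]
  R3 -= -4·R0 → [0,12,-5,6]
  R2 -= 1·R1 → [0,0,1,0]
  R3 -= -4·R1 → [0,0,-1,2]
  R3 -= -1·R2 → [0,0,0,2]

L=[[1,0,0,0],[-4,1,0,0],[-4,1,1,0],[-4,-4,-1,1]] U=[[-3,4,4,-4],[0,-3,1,-1],[0,0,1,0],[0,0,0,2]]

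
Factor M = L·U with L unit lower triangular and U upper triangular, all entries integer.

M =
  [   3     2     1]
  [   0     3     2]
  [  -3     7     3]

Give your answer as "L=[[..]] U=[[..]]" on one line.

  R1 -= 0·R0 → [0,3,2]
  R2 -= -1·R0 → [0,9,4]
  R2 -= 3·R1 → [0,0,-2]

L=[[1,0,0],[0,1,0],[-1,3,1]] U=[[3,2,1],[0,3,2],[0,0,-2]]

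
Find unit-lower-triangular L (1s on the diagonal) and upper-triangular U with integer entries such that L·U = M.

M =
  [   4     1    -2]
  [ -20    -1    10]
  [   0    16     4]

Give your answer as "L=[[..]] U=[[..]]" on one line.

  R1 -= -5·R0 → [0,4,0]
  R2 -= 0·R0 → [0,16,4]
  R2 -= 4·R1 → [0,0,4]

L=[[1,0,0],[-5,1,0],[0,4,1]] U=[[4,1,-2],[0,4,0],[0,0,4]]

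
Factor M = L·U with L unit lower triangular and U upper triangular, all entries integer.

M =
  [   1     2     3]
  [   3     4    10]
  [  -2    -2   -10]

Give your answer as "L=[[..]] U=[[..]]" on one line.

  R1 -= 3·R0 → [0,-2,1]
  R2 -= -2·R0 → [0,2,-4]
  R2 -= -1·R1 → [0,0,-3]

L=[[1,0,0],[3,1,0],[-2,-1,1]] U=[[1,2,3],[0,-2,1],[0,0,-3]]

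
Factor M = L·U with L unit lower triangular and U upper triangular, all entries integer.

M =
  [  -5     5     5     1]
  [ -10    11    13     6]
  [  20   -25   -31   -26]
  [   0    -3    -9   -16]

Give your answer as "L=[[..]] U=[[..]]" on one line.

  row1 -= 2·row0 → [0,1,3,4]
  row2 -= -4·row0 → [0,-5,-11,-22]
  row3 -= 0·row0 → [0,-3,-9,-16]
  row2 -= -5·row1 → [0,0,4,-2]
  row3 -= -3·row1 → [0,0,0,-4]
  row3 -= 0·row2 → [0,0,0,-4]

L=[[1,0,0,0],[2,1,0,0],[-4,-5,1,0],[0,-3,0,1]] U=[[-5,5,5,1],[0,1,3,4],[0,0,4,-2],[0,0,0,-4]]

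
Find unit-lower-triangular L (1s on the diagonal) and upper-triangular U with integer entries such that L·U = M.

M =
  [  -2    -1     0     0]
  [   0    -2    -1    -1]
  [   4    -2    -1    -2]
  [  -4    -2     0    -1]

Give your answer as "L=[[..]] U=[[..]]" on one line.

  R1 -= 0·R0 → [0,-2,-1,-1]
  R2 -= -2·R0 → [0,-4,-1,-2]
  R3 -= 2·R0 → [0,0,0,-1]
  R2 -= 2·R1 → [0,0,1,0]
  R3 -= 0·R1 → [0,0,0,-1]
  R3 -= 0·R2 → [0,0,0,-1]

L=[[1,0,0,0],[0,1,0,0],[-2,2,1,0],[2,0,0,1]] U=[[-2,-1,0,0],[0,-2,-1,-1],[0,0,1,0],[0,0,0,-1]]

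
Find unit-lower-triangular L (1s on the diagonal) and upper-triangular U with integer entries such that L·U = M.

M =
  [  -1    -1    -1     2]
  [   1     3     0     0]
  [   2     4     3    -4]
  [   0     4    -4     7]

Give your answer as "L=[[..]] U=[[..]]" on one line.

  row1 -= -1·row0 → [0,2,-1,2]
  row2 -= -2·row0 → [0,2,1,0]
  row3 -= 0·row0 → [0,4,-4,7]
  row2 -= 1·row1 → [0,0,2,-2]
  row3 -= 2·row1 → [0,0,-2,3]
  row3 -= -1·row2 → [0,0,0,1]

L=[[1,0,0,0],[-1,1,0,0],[-2,1,1,0],[0,2,-1,1]] U=[[-1,-1,-1,2],[0,2,-1,2],[0,0,2,-2],[0,0,0,1]]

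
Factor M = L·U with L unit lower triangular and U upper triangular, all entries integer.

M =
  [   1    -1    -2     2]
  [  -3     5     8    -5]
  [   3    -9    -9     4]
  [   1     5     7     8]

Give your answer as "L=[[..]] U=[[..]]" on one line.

L=[[1,0,0,0],[-3,1,0,0],[3,-3,1,0],[1,3,1,1]] U=[[1,-1,-2,2],[0,2,2,1],[0,0,3,1],[0,0,0,2]]

  r1 -= -3·r0 → [0,2,2,1]
  r2 -= 3·r0 → [0,-6,-3,-2]
  r3 -= 1·r0 → [0,6,9,6]
  r2 -= -3·r1 → [0,0,3,1]
  r3 -= 3·r1 → [0,0,3,3]
  r3 -= 1·r2 → [0,0,0,2]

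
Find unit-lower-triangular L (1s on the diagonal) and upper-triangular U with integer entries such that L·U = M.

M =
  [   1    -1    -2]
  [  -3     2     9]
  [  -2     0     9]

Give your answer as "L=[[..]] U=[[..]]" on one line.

L=[[1,0,0],[-3,1,0],[-2,2,1]] U=[[1,-1,-2],[0,-1,3],[0,0,-1]]

  row1 -= -3·row0 → [0,-1,3]
  row2 -= -2·row0 → [0,-2,5]
  row2 -= 2·row1 → [0,0,-1]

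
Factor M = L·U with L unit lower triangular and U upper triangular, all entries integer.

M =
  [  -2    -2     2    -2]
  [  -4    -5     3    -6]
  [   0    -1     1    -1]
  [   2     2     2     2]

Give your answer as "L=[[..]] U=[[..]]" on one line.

  row1 -= 2·row0 → [0,-1,-1,-2]
  row2 -= 0·row0 → [0,-1,1,-1]
  row3 -= -1·row0 → [0,0,4,0]
  row2 -= 1·row1 → [0,0,2,1]
  row3 -= 0·row1 → [0,0,4,0]
  row3 -= 2·row2 → [0,0,0,-2]

L=[[1,0,0,0],[2,1,0,0],[0,1,1,0],[-1,0,2,1]] U=[[-2,-2,2,-2],[0,-1,-1,-2],[0,0,2,1],[0,0,0,-2]]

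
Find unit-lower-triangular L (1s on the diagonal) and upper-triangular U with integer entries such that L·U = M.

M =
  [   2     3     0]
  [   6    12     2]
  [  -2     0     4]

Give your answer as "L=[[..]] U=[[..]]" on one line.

L=[[1,0,0],[3,1,0],[-1,1,1]] U=[[2,3,0],[0,3,2],[0,0,2]]

  row1 -= 3·row0 → [0,3,2]
  row2 -= -1·row0 → [0,3,4]
  row2 -= 1·row1 → [0,0,2]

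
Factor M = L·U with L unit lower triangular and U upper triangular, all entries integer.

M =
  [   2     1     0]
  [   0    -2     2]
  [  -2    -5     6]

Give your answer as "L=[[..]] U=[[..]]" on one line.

  r1 -= 0·r0 → [0,-2,2]
  r2 -= -1·r0 → [0,-4,6]
  r2 -= 2·r1 → [0,0,2]

L=[[1,0,0],[0,1,0],[-1,2,1]] U=[[2,1,0],[0,-2,2],[0,0,2]]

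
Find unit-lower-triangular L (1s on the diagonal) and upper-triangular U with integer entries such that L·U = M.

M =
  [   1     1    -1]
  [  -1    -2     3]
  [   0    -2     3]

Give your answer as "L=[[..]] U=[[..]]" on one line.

  R1 -= -1·R0 → [0,-1,2]
  R2 -= 0·R0 → [0,-2,3]
  R2 -= 2·R1 → [0,0,-1]

L=[[1,0,0],[-1,1,0],[0,2,1]] U=[[1,1,-1],[0,-1,2],[0,0,-1]]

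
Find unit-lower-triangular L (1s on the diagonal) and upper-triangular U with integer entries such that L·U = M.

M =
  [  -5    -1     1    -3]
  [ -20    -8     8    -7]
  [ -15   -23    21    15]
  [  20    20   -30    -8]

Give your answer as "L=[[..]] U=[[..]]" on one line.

L=[[1,0,0,0],[4,1,0,0],[3,5,1,0],[-4,-4,5,1]] U=[[-5,-1,1,-3],[0,-4,4,5],[0,0,-2,-1],[0,0,0,5]]

  row1 -= 4·row0 → [0,-4,4,5]
  row2 -= 3·row0 → [0,-20,18,24]
  row3 -= -4·row0 → [0,16,-26,-20]
  row2 -= 5·row1 → [0,0,-2,-1]
  row3 -= -4·row1 → [0,0,-10,0]
  row3 -= 5·row2 → [0,0,0,5]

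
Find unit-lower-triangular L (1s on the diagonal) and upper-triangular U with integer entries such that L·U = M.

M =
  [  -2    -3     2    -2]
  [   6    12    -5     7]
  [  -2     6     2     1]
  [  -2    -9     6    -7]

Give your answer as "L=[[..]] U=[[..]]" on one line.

L=[[1,0,0,0],[-3,1,0,0],[1,3,1,0],[1,-2,-2,1]] U=[[-2,-3,2,-2],[0,3,1,1],[0,0,-3,0],[0,0,0,-3]]

  row1 -= -3·row0 → [0,3,1,1]
  row2 -= 1·row0 → [0,9,0,3]
  row3 -= 1·row0 → [0,-6,4,-5]
  row2 -= 3·row1 → [0,0,-3,0]
  row3 -= -2·row1 → [0,0,6,-3]
  row3 -= -2·row2 → [0,0,0,-3]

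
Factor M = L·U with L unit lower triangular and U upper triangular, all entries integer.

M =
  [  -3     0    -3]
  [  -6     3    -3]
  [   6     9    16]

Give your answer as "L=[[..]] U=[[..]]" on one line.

L=[[1,0,0],[2,1,0],[-2,3,1]] U=[[-3,0,-3],[0,3,3],[0,0,1]]

  R1 -= 2·R0 → [0,3,3]
  R2 -= -2·R0 → [0,9,10]
  R2 -= 3·R1 → [0,0,1]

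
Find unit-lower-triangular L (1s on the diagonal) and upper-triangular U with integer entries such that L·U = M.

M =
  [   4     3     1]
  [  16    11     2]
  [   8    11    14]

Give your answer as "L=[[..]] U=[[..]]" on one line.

  R1 -= 4·R0 → [0,-1,-2]
  R2 -= 2·R0 → [0,5,12]
  R2 -= -5·R1 → [0,0,2]

L=[[1,0,0],[4,1,0],[2,-5,1]] U=[[4,3,1],[0,-1,-2],[0,0,2]]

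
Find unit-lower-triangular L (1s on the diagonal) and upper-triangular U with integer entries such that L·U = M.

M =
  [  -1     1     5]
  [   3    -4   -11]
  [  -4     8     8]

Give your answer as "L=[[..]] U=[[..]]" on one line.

L=[[1,0,0],[-3,1,0],[4,-4,1]] U=[[-1,1,5],[0,-1,4],[0,0,4]]

  r1 -= -3·r0 → [0,-1,4]
  r2 -= 4·r0 → [0,4,-12]
  r2 -= -4·r1 → [0,0,4]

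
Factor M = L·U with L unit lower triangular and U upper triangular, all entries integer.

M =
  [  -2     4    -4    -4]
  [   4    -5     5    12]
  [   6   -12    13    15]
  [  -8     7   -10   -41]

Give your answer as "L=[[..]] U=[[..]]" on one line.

  row1 -= -2·row0 → [0,3,-3,4]
  row2 -= -3·row0 → [0,0,1,3]
  row3 -= 4·row0 → [0,-9,6,-25]
  row2 -= 0·row1 → [0,0,1,3]
  row3 -= -3·row1 → [0,0,-3,-13]
  row3 -= -3·row2 → [0,0,0,-4]

L=[[1,0,0,0],[-2,1,0,0],[-3,0,1,0],[4,-3,-3,1]] U=[[-2,4,-4,-4],[0,3,-3,4],[0,0,1,3],[0,0,0,-4]]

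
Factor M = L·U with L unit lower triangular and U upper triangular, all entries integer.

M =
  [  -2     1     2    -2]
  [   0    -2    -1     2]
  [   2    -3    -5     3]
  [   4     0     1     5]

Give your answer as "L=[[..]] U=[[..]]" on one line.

L=[[1,0,0,0],[0,1,0,0],[-1,1,1,0],[-2,-1,-2,1]] U=[[-2,1,2,-2],[0,-2,-1,2],[0,0,-2,-1],[0,0,0,1]]

  R1 -= 0·R0 → [0,-2,-1,2]
  R2 -= -1·R0 → [0,-2,-3,1]
  R3 -= -2·R0 → [0,2,5,1]
  R2 -= 1·R1 → [0,0,-2,-1]
  R3 -= -1·R1 → [0,0,4,3]
  R3 -= -2·R2 → [0,0,0,1]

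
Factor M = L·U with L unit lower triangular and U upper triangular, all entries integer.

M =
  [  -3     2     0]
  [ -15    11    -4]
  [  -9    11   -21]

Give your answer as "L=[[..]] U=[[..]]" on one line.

L=[[1,0,0],[5,1,0],[3,5,1]] U=[[-3,2,0],[0,1,-4],[0,0,-1]]

  r1 -= 5·r0 → [0,1,-4]
  r2 -= 3·r0 → [0,5,-21]
  r2 -= 5·r1 → [0,0,-1]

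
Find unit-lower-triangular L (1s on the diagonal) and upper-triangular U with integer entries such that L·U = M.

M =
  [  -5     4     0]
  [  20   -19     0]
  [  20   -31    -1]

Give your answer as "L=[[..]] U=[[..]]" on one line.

  r1 -= -4·r0 → [0,-3,0]
  r2 -= -4·r0 → [0,-15,-1]
  r2 -= 5·r1 → [0,0,-1]

L=[[1,0,0],[-4,1,0],[-4,5,1]] U=[[-5,4,0],[0,-3,0],[0,0,-1]]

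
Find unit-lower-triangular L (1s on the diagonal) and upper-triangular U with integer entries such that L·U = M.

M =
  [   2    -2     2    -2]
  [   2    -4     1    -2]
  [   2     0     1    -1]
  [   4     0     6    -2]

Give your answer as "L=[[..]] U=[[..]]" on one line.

  row1 -= 1·row0 → [0,-2,-1,0]
  row2 -= 1·row0 → [0,2,-1,1]
  row3 -= 2·row0 → [0,4,2,2]
  row2 -= -1·row1 → [0,0,-2,1]
  row3 -= -2·row1 → [0,0,0,2]
  row3 -= 0·row2 → [0,0,0,2]

L=[[1,0,0,0],[1,1,0,0],[1,-1,1,0],[2,-2,0,1]] U=[[2,-2,2,-2],[0,-2,-1,0],[0,0,-2,1],[0,0,0,2]]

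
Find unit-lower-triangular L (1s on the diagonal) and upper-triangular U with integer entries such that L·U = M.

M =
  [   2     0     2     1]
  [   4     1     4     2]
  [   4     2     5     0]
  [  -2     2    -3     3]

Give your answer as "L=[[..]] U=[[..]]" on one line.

  r1 -= 2·r0 → [0,1,0,0]
  r2 -= 2·r0 → [0,2,1,-2]
  r3 -= -1·r0 → [0,2,-1,4]
  r2 -= 2·r1 → [0,0,1,-2]
  r3 -= 2·r1 → [0,0,-1,4]
  r3 -= -1·r2 → [0,0,0,2]

L=[[1,0,0,0],[2,1,0,0],[2,2,1,0],[-1,2,-1,1]] U=[[2,0,2,1],[0,1,0,0],[0,0,1,-2],[0,0,0,2]]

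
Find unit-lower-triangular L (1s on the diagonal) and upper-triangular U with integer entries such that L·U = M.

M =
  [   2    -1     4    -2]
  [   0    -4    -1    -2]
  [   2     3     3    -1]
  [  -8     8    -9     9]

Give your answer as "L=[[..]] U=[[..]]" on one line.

  R1 -= 0·R0 → [0,-4,-1,-2]
  R2 -= 1·R0 → [0,4,-1,1]
  R3 -= -4·R0 → [0,4,7,1]
  R2 -= -1·R1 → [0,0,-2,-1]
  R3 -= -1·R1 → [0,0,6,-1]
  R3 -= -3·R2 → [0,0,0,-4]

L=[[1,0,0,0],[0,1,0,0],[1,-1,1,0],[-4,-1,-3,1]] U=[[2,-1,4,-2],[0,-4,-1,-2],[0,0,-2,-1],[0,0,0,-4]]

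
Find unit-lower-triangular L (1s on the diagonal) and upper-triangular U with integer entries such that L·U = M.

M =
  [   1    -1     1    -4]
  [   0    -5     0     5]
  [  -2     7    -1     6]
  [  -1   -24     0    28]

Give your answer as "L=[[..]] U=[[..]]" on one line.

L=[[1,0,0,0],[0,1,0,0],[-2,-1,1,0],[-1,5,1,1]] U=[[1,-1,1,-4],[0,-5,0,5],[0,0,1,3],[0,0,0,-4]]

  R1 -= 0·R0 → [0,-5,0,5]
  R2 -= -2·R0 → [0,5,1,-2]
  R3 -= -1·R0 → [0,-25,1,24]
  R2 -= -1·R1 → [0,0,1,3]
  R3 -= 5·R1 → [0,0,1,-1]
  R3 -= 1·R2 → [0,0,0,-4]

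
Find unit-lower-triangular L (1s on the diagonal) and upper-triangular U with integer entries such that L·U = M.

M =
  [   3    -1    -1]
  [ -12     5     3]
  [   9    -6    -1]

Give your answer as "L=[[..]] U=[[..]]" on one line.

  R1 -= -4·R0 → [0,1,-1]
  R2 -= 3·R0 → [0,-3,2]
  R2 -= -3·R1 → [0,0,-1]

L=[[1,0,0],[-4,1,0],[3,-3,1]] U=[[3,-1,-1],[0,1,-1],[0,0,-1]]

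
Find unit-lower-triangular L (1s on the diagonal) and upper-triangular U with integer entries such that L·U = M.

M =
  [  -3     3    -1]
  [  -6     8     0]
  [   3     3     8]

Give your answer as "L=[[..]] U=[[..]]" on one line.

L=[[1,0,0],[2,1,0],[-1,3,1]] U=[[-3,3,-1],[0,2,2],[0,0,1]]

  r1 -= 2·r0 → [0,2,2]
  r2 -= -1·r0 → [0,6,7]
  r2 -= 3·r1 → [0,0,1]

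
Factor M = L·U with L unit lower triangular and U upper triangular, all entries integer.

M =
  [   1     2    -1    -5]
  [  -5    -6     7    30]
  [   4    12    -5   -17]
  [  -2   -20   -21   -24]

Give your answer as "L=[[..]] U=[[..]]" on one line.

  R1 -= -5·R0 → [0,4,2,5]
  R2 -= 4·R0 → [0,4,-1,3]
  R3 -= -2·R0 → [0,-16,-23,-34]
  R2 -= 1·R1 → [0,0,-3,-2]
  R3 -= -4·R1 → [0,0,-15,-14]
  R3 -= 5·R2 → [0,0,0,-4]

L=[[1,0,0,0],[-5,1,0,0],[4,1,1,0],[-2,-4,5,1]] U=[[1,2,-1,-5],[0,4,2,5],[0,0,-3,-2],[0,0,0,-4]]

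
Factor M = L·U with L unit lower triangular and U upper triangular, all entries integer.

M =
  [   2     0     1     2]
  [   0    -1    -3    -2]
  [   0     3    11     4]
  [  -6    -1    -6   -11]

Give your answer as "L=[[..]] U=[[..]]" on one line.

L=[[1,0,0,0],[0,1,0,0],[0,-3,1,0],[-3,1,0,1]] U=[[2,0,1,2],[0,-1,-3,-2],[0,0,2,-2],[0,0,0,-3]]

  r1 -= 0·r0 → [0,-1,-3,-2]
  r2 -= 0·r0 → [0,3,11,4]
  r3 -= -3·r0 → [0,-1,-3,-5]
  r2 -= -3·r1 → [0,0,2,-2]
  r3 -= 1·r1 → [0,0,0,-3]
  r3 -= 0·r2 → [0,0,0,-3]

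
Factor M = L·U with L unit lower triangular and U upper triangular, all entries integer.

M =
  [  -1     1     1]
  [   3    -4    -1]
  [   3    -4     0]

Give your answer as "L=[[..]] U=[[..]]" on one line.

L=[[1,0,0],[-3,1,0],[-3,1,1]] U=[[-1,1,1],[0,-1,2],[0,0,1]]

  row1 -= -3·row0 → [0,-1,2]
  row2 -= -3·row0 → [0,-1,3]
  row2 -= 1·row1 → [0,0,1]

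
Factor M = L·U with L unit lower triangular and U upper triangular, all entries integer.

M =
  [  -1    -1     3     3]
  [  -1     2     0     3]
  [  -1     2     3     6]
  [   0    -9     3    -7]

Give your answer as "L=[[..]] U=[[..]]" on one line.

L=[[1,0,0,0],[1,1,0,0],[1,1,1,0],[0,-3,-2,1]] U=[[-1,-1,3,3],[0,3,-3,0],[0,0,3,3],[0,0,0,-1]]

  R1 -= 1·R0 → [0,3,-3,0]
  R2 -= 1·R0 → [0,3,0,3]
  R3 -= 0·R0 → [0,-9,3,-7]
  R2 -= 1·R1 → [0,0,3,3]
  R3 -= -3·R1 → [0,0,-6,-7]
  R3 -= -2·R2 → [0,0,0,-1]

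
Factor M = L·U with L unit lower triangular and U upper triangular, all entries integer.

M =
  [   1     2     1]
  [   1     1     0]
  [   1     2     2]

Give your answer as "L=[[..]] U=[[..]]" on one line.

L=[[1,0,0],[1,1,0],[1,0,1]] U=[[1,2,1],[0,-1,-1],[0,0,1]]

  r1 -= 1·r0 → [0,-1,-1]
  r2 -= 1·r0 → [0,0,1]
  r2 -= 0·r1 → [0,0,1]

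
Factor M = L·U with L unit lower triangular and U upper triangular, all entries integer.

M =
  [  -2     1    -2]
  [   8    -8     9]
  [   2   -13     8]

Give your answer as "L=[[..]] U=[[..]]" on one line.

  r1 -= -4·r0 → [0,-4,1]
  r2 -= -1·r0 → [0,-12,6]
  r2 -= 3·r1 → [0,0,3]

L=[[1,0,0],[-4,1,0],[-1,3,1]] U=[[-2,1,-2],[0,-4,1],[0,0,3]]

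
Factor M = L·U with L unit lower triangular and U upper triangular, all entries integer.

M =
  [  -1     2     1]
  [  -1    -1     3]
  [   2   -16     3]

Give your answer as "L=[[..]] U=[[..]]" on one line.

  row1 -= 1·row0 → [0,-3,2]
  row2 -= -2·row0 → [0,-12,5]
  row2 -= 4·row1 → [0,0,-3]

L=[[1,0,0],[1,1,0],[-2,4,1]] U=[[-1,2,1],[0,-3,2],[0,0,-3]]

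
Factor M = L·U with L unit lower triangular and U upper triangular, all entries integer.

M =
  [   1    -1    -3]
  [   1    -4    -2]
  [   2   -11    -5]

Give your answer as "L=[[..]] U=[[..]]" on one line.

  r1 -= 1·r0 → [0,-3,1]
  r2 -= 2·r0 → [0,-9,1]
  r2 -= 3·r1 → [0,0,-2]

L=[[1,0,0],[1,1,0],[2,3,1]] U=[[1,-1,-3],[0,-3,1],[0,0,-2]]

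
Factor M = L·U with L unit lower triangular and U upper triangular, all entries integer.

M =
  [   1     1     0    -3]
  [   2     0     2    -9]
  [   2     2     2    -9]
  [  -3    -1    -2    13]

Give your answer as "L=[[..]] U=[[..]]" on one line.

  R1 -= 2·R0 → [0,-2,2,-3]
  R2 -= 2·R0 → [0,0,2,-3]
  R3 -= -3·R0 → [0,2,-2,4]
  R2 -= 0·R1 → [0,0,2,-3]
  R3 -= -1·R1 → [0,0,0,1]
  R3 -= 0·R2 → [0,0,0,1]

L=[[1,0,0,0],[2,1,0,0],[2,0,1,0],[-3,-1,0,1]] U=[[1,1,0,-3],[0,-2,2,-3],[0,0,2,-3],[0,0,0,1]]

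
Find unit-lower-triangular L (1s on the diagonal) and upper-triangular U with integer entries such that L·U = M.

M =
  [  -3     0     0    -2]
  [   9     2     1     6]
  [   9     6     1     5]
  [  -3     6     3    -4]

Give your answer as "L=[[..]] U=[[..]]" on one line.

L=[[1,0,0,0],[-3,1,0,0],[-3,3,1,0],[1,3,0,1]] U=[[-3,0,0,-2],[0,2,1,0],[0,0,-2,-1],[0,0,0,-2]]

  row1 -= -3·row0 → [0,2,1,0]
  row2 -= -3·row0 → [0,6,1,-1]
  row3 -= 1·row0 → [0,6,3,-2]
  row2 -= 3·row1 → [0,0,-2,-1]
  row3 -= 3·row1 → [0,0,0,-2]
  row3 -= 0·row2 → [0,0,0,-2]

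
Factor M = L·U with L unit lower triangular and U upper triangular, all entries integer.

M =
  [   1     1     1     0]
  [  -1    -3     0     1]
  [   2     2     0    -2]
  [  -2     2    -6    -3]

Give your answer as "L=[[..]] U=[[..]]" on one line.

  row1 -= -1·row0 → [0,-2,1,1]
  row2 -= 2·row0 → [0,0,-2,-2]
  row3 -= -2·row0 → [0,4,-4,-3]
  row2 -= 0·row1 → [0,0,-2,-2]
  row3 -= -2·row1 → [0,0,-2,-1]
  row3 -= 1·row2 → [0,0,0,1]

L=[[1,0,0,0],[-1,1,0,0],[2,0,1,0],[-2,-2,1,1]] U=[[1,1,1,0],[0,-2,1,1],[0,0,-2,-2],[0,0,0,1]]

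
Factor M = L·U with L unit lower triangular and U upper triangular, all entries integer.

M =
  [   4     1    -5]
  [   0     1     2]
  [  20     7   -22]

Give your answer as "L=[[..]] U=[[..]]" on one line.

L=[[1,0,0],[0,1,0],[5,2,1]] U=[[4,1,-5],[0,1,2],[0,0,-1]]

  R1 -= 0·R0 → [0,1,2]
  R2 -= 5·R0 → [0,2,3]
  R2 -= 2·R1 → [0,0,-1]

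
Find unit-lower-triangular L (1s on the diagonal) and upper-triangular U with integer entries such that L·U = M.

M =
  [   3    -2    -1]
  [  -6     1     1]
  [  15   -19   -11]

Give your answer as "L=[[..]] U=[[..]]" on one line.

  r1 -= -2·r0 → [0,-3,-1]
  r2 -= 5·r0 → [0,-9,-6]
  r2 -= 3·r1 → [0,0,-3]

L=[[1,0,0],[-2,1,0],[5,3,1]] U=[[3,-2,-1],[0,-3,-1],[0,0,-3]]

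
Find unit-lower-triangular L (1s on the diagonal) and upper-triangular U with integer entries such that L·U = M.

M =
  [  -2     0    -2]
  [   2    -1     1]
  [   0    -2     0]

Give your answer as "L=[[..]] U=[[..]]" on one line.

  row1 -= -1·row0 → [0,-1,-1]
  row2 -= 0·row0 → [0,-2,0]
  row2 -= 2·row1 → [0,0,2]

L=[[1,0,0],[-1,1,0],[0,2,1]] U=[[-2,0,-2],[0,-1,-1],[0,0,2]]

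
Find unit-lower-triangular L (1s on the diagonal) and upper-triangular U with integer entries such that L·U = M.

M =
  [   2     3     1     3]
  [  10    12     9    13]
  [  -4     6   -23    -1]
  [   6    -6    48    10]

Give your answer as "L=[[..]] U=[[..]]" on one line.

L=[[1,0,0,0],[5,1,0,0],[-2,-4,1,0],[3,5,-5,1]] U=[[2,3,1,3],[0,-3,4,-2],[0,0,-5,-3],[0,0,0,-4]]

  row1 -= 5·row0 → [0,-3,4,-2]
  row2 -= -2·row0 → [0,12,-21,5]
  row3 -= 3·row0 → [0,-15,45,1]
  row2 -= -4·row1 → [0,0,-5,-3]
  row3 -= 5·row1 → [0,0,25,11]
  row3 -= -5·row2 → [0,0,0,-4]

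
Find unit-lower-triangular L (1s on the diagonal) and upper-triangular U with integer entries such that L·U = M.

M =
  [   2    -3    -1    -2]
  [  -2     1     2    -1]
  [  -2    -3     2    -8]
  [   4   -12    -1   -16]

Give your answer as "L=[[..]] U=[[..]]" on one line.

L=[[1,0,0,0],[-1,1,0,0],[-1,3,1,0],[2,3,1,1]] U=[[2,-3,-1,-2],[0,-2,1,-3],[0,0,-2,-1],[0,0,0,-2]]

  r1 -= -1·r0 → [0,-2,1,-3]
  r2 -= -1·r0 → [0,-6,1,-10]
  r3 -= 2·r0 → [0,-6,1,-12]
  r2 -= 3·r1 → [0,0,-2,-1]
  r3 -= 3·r1 → [0,0,-2,-3]
  r3 -= 1·r2 → [0,0,0,-2]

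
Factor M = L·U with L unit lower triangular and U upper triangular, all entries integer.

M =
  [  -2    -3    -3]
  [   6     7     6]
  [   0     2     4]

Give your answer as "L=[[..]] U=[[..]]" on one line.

  r1 -= -3·r0 → [0,-2,-3]
  r2 -= 0·r0 → [0,2,4]
  r2 -= -1·r1 → [0,0,1]

L=[[1,0,0],[-3,1,0],[0,-1,1]] U=[[-2,-3,-3],[0,-2,-3],[0,0,1]]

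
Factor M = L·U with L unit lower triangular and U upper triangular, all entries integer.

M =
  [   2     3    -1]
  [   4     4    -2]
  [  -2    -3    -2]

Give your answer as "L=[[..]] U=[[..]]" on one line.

L=[[1,0,0],[2,1,0],[-1,0,1]] U=[[2,3,-1],[0,-2,0],[0,0,-3]]

  R1 -= 2·R0 → [0,-2,0]
  R2 -= -1·R0 → [0,0,-3]
  R2 -= 0·R1 → [0,0,-3]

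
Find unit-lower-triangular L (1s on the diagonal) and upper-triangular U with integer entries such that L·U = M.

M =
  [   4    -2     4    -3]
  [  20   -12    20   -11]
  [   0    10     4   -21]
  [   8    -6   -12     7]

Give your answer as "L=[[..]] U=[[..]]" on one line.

  row1 -= 5·row0 → [0,-2,0,4]
  row2 -= 0·row0 → [0,10,4,-21]
  row3 -= 2·row0 → [0,-2,-20,13]
  row2 -= -5·row1 → [0,0,4,-1]
  row3 -= 1·row1 → [0,0,-20,9]
  row3 -= -5·row2 → [0,0,0,4]

L=[[1,0,0,0],[5,1,0,0],[0,-5,1,0],[2,1,-5,1]] U=[[4,-2,4,-3],[0,-2,0,4],[0,0,4,-1],[0,0,0,4]]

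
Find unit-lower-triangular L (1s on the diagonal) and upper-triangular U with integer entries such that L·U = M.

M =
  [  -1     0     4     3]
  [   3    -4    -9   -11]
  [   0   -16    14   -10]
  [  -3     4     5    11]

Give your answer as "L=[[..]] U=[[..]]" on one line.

  row1 -= -3·row0 → [0,-4,3,-2]
  row2 -= 0·row0 → [0,-16,14,-10]
  row3 -= 3·row0 → [0,4,-7,2]
  row2 -= 4·row1 → [0,0,2,-2]
  row3 -= -1·row1 → [0,0,-4,0]
  row3 -= -2·row2 → [0,0,0,-4]

L=[[1,0,0,0],[-3,1,0,0],[0,4,1,0],[3,-1,-2,1]] U=[[-1,0,4,3],[0,-4,3,-2],[0,0,2,-2],[0,0,0,-4]]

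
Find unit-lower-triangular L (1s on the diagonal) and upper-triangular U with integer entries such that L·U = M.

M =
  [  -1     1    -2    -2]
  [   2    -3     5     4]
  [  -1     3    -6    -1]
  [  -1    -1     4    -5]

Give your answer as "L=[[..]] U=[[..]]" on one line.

L=[[1,0,0,0],[-2,1,0,0],[1,-2,1,0],[1,2,-2,1]] U=[[-1,1,-2,-2],[0,-1,1,0],[0,0,-2,1],[0,0,0,-1]]

  R1 -= -2·R0 → [0,-1,1,0]
  R2 -= 1·R0 → [0,2,-4,1]
  R3 -= 1·R0 → [0,-2,6,-3]
  R2 -= -2·R1 → [0,0,-2,1]
  R3 -= 2·R1 → [0,0,4,-3]
  R3 -= -2·R2 → [0,0,0,-1]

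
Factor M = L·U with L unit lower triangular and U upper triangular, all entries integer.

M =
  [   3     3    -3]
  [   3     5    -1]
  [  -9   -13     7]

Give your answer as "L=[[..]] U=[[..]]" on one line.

  R1 -= 1·R0 → [0,2,2]
  R2 -= -3·R0 → [0,-4,-2]
  R2 -= -2·R1 → [0,0,2]

L=[[1,0,0],[1,1,0],[-3,-2,1]] U=[[3,3,-3],[0,2,2],[0,0,2]]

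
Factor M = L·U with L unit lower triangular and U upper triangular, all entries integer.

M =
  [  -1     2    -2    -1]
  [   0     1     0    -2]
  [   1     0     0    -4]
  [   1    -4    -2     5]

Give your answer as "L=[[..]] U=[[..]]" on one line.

  R1 -= 0·R0 → [0,1,0,-2]
  R2 -= -1·R0 → [0,2,-2,-5]
  R3 -= -1·R0 → [0,-2,-4,4]
  R2 -= 2·R1 → [0,0,-2,-1]
  R3 -= -2·R1 → [0,0,-4,0]
  R3 -= 2·R2 → [0,0,0,2]

L=[[1,0,0,0],[0,1,0,0],[-1,2,1,0],[-1,-2,2,1]] U=[[-1,2,-2,-1],[0,1,0,-2],[0,0,-2,-1],[0,0,0,2]]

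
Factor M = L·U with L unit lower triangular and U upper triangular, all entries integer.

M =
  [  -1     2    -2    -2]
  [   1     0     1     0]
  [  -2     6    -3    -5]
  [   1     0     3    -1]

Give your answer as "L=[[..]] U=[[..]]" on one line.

L=[[1,0,0,0],[-1,1,0,0],[2,1,1,0],[-1,1,1,1]] U=[[-1,2,-2,-2],[0,2,-1,-2],[0,0,2,1],[0,0,0,-2]]

  r1 -= -1·r0 → [0,2,-1,-2]
  r2 -= 2·r0 → [0,2,1,-1]
  r3 -= -1·r0 → [0,2,1,-3]
  r2 -= 1·r1 → [0,0,2,1]
  r3 -= 1·r1 → [0,0,2,-1]
  r3 -= 1·r2 → [0,0,0,-2]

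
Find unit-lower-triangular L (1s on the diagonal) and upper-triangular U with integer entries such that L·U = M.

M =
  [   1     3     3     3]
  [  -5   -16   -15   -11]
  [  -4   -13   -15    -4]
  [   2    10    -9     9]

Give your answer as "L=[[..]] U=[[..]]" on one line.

L=[[1,0,0,0],[-5,1,0,0],[-4,1,1,0],[2,-4,5,1]] U=[[1,3,3,3],[0,-1,0,4],[0,0,-3,4],[0,0,0,-1]]

  r1 -= -5·r0 → [0,-1,0,4]
  r2 -= -4·r0 → [0,-1,-3,8]
  r3 -= 2·r0 → [0,4,-15,3]
  r2 -= 1·r1 → [0,0,-3,4]
  r3 -= -4·r1 → [0,0,-15,19]
  r3 -= 5·r2 → [0,0,0,-1]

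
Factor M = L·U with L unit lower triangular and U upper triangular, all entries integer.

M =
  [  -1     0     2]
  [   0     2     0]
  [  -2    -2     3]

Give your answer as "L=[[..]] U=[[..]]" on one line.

  R1 -= 0·R0 → [0,2,0]
  R2 -= 2·R0 → [0,-2,-1]
  R2 -= -1·R1 → [0,0,-1]

L=[[1,0,0],[0,1,0],[2,-1,1]] U=[[-1,0,2],[0,2,0],[0,0,-1]]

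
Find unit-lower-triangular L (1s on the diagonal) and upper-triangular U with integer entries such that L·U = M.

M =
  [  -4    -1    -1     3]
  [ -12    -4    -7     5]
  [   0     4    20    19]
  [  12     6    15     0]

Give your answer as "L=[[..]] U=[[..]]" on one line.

L=[[1,0,0,0],[3,1,0,0],[0,-4,1,0],[-3,-3,0,1]] U=[[-4,-1,-1,3],[0,-1,-4,-4],[0,0,4,3],[0,0,0,-3]]

  row1 -= 3·row0 → [0,-1,-4,-4]
  row2 -= 0·row0 → [0,4,20,19]
  row3 -= -3·row0 → [0,3,12,9]
  row2 -= -4·row1 → [0,0,4,3]
  row3 -= -3·row1 → [0,0,0,-3]
  row3 -= 0·row2 → [0,0,0,-3]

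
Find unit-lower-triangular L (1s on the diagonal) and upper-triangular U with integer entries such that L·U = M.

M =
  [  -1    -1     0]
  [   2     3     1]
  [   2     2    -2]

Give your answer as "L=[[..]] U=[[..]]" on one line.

  r1 -= -2·r0 → [0,1,1]
  r2 -= -2·r0 → [0,0,-2]
  r2 -= 0·r1 → [0,0,-2]

L=[[1,0,0],[-2,1,0],[-2,0,1]] U=[[-1,-1,0],[0,1,1],[0,0,-2]]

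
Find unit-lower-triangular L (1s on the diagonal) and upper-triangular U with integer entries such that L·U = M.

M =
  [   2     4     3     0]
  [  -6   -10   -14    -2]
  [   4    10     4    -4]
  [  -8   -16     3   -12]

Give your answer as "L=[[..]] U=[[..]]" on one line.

  row1 -= -3·row0 → [0,2,-5,-2]
  row2 -= 2·row0 → [0,2,-2,-4]
  row3 -= -4·row0 → [0,0,15,-12]
  row2 -= 1·row1 → [0,0,3,-2]
  row3 -= 0·row1 → [0,0,15,-12]
  row3 -= 5·row2 → [0,0,0,-2]

L=[[1,0,0,0],[-3,1,0,0],[2,1,1,0],[-4,0,5,1]] U=[[2,4,3,0],[0,2,-5,-2],[0,0,3,-2],[0,0,0,-2]]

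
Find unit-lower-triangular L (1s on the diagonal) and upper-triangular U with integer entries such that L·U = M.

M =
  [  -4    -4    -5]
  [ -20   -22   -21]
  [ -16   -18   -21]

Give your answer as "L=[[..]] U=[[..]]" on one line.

  r1 -= 5·r0 → [0,-2,4]
  r2 -= 4·r0 → [0,-2,-1]
  r2 -= 1·r1 → [0,0,-5]

L=[[1,0,0],[5,1,0],[4,1,1]] U=[[-4,-4,-5],[0,-2,4],[0,0,-5]]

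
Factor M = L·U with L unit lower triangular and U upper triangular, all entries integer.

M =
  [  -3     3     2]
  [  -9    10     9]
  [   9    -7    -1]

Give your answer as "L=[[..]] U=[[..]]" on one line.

L=[[1,0,0],[3,1,0],[-3,2,1]] U=[[-3,3,2],[0,1,3],[0,0,-1]]

  R1 -= 3·R0 → [0,1,3]
  R2 -= -3·R0 → [0,2,5]
  R2 -= 2·R1 → [0,0,-1]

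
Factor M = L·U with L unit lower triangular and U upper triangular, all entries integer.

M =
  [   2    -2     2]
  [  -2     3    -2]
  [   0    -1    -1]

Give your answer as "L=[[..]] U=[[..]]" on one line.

  row1 -= -1·row0 → [0,1,0]
  row2 -= 0·row0 → [0,-1,-1]
  row2 -= -1·row1 → [0,0,-1]

L=[[1,0,0],[-1,1,0],[0,-1,1]] U=[[2,-2,2],[0,1,0],[0,0,-1]]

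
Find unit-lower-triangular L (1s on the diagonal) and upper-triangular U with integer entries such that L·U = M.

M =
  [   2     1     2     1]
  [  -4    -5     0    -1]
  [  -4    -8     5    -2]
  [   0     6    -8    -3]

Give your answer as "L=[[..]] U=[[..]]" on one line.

  r1 -= -2·r0 → [0,-3,4,1]
  r2 -= -2·r0 → [0,-6,9,0]
  r3 -= 0·r0 → [0,6,-8,-3]
  r2 -= 2·r1 → [0,0,1,-2]
  r3 -= -2·r1 → [0,0,0,-1]
  r3 -= 0·r2 → [0,0,0,-1]

L=[[1,0,0,0],[-2,1,0,0],[-2,2,1,0],[0,-2,0,1]] U=[[2,1,2,1],[0,-3,4,1],[0,0,1,-2],[0,0,0,-1]]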